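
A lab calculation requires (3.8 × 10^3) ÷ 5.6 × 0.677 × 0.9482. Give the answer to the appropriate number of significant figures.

4.4 × 10^2

(3.8 × 10^3) ÷ 5.6 × 0.677 × 0.9482 = 435.596307143…
Multiplication/division keeps the fewest significant figures: 3.8 × 10^3 → 2 s.f., 5.6 → 2 s.f., 0.677 → 3 s.f., 0.9482 → 4 s.f.; limit is 2.
Rounded to 2 significant figures: 4.4 × 10^2.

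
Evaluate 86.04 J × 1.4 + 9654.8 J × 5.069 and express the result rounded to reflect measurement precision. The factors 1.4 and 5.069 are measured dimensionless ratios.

4.906 × 10⁴ J

86.04 × 1.4 = 120.456 → 1.2 × 10² J (2 s.f., last digit at the 10^1 place).
9654.8 × 5.069 = 48940.1812 → 4.894 × 10⁴ J (4 s.f., last digit at the 10^1 place).
Sum: 49060.6372 J; keep the coarser place, 10^1.
Result: 4.906 × 10⁴ J.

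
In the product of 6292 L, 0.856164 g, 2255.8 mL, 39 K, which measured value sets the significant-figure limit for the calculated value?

6292 L → 4 s.f.; 0.856164 g → 6 s.f.; 2255.8 mL → 5 s.f.; 39 K → 2 s.f.
The fewest is 2 significant figures, from 39 K.

39 K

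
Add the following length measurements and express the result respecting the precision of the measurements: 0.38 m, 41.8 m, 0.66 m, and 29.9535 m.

72.8 m

0.38 m + 41.8 m + 0.66 m + 29.9535 m = 72.7935 m.
Addition/subtraction keeps the fewest decimal places: 0.38 → 2 decimal places, 41.8 → 1 decimal place, 0.66 → 2 decimal places, 29.9535 → 4 decimal places; limit is 1.
Rounded to 1 decimal place: 72.8 m.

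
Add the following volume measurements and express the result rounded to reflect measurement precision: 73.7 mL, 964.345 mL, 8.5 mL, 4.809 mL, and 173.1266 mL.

1224.5 mL

73.7 mL + 964.345 mL + 8.5 mL + 4.809 mL + 173.1266 mL = 1224.4806 mL.
Addition/subtraction keeps the fewest decimal places: 73.7 → 1 decimal place, 964.345 → 3 decimal places, 8.5 → 1 decimal place, 4.809 → 3 decimal places, 173.1266 → 4 decimal places; limit is 1.
Rounded to 1 decimal place: 1224.5 mL.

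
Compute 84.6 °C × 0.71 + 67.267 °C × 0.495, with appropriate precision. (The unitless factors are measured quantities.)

84.6 × 0.71 = 60.066 → 60. °C (2 s.f., last digit at the 10^0 place).
67.267 × 0.495 = 33.297165 → 33.3 °C (3 s.f., last digit at the 10^-1 place).
Sum: 93.363165 °C; keep the coarser place, 10^0.
Result: 93 °C.

93 °C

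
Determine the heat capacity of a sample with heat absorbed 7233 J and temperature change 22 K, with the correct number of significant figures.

heat capacity = 7233 J ÷ 22 K = 328.772727273… J/K.
7233 has 4 significant figures; 22 has 2.
Division/multiplication keeps the fewest: 2 significant figures.
Rounded: 3.3 × 10² J/K.

3.3 × 10² J/K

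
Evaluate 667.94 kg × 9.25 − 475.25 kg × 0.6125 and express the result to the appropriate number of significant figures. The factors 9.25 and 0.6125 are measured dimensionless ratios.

5.89 × 10^3 kg

667.94 × 9.25 = 6178.445 → 6.18 × 10^3 kg (3 s.f., last digit at the 10^1 place).
475.25 × 0.6125 = 291.090625 → 2.911 × 10^2 kg (4 s.f., last digit at the 10^-1 place).
Difference: 5887.354375 kg; keep the coarser place, 10^1.
Result: 5.89 × 10^3 kg.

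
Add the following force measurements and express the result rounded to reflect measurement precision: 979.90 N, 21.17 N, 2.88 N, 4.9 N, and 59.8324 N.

979.90 N + 21.17 N + 2.88 N + 4.9 N + 59.8324 N = 1068.6824 N.
Addition/subtraction keeps the fewest decimal places: 979.90 → 2 decimal places, 21.17 → 2 decimal places, 2.88 → 2 decimal places, 4.9 → 1 decimal place, 59.8324 → 4 decimal places; limit is 1.
Rounded to 1 decimal place: 1068.7 N.

1068.7 N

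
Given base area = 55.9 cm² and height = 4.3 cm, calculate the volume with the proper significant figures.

volume = 55.9 cm² × 4.3 cm = 240.37 cm³.
55.9 has 3 significant figures; 4.3 has 2.
Division/multiplication keeps the fewest: 2 significant figures.
Rounded: 2.4 × 10^2 cm³.

2.4 × 10^2 cm³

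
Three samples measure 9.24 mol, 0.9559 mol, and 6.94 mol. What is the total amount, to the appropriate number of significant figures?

17.14 mol

9.24 mol + 0.9559 mol + 6.94 mol = 17.1359 mol.
Addition/subtraction keeps the fewest decimal places: 9.24 → 2 decimal places, 0.9559 → 4 decimal places, 6.94 → 2 decimal places; limit is 2.
Rounded to 2 decimal places: 17.14 mol.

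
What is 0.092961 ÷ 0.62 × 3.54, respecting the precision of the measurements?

0.53

0.092961 ÷ 0.62 × 3.54 = 0.530777322581…
Multiplication/division keeps the fewest significant figures: 0.092961 → 5 s.f., 0.62 → 2 s.f., 3.54 → 3 s.f.; limit is 2.
Rounded to 2 significant figures: 0.53.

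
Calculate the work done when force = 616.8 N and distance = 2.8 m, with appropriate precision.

1.7 × 10^3 J

work done = 616.8 N × 2.8 m = 1727.04 J.
616.8 has 4 significant figures; 2.8 has 2.
Division/multiplication keeps the fewest: 2 significant figures.
Rounded: 1.7 × 10^3 J.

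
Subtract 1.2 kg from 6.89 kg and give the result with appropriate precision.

6.89 kg − 1.2 kg = 5.69 kg.
Addition/subtraction keeps the fewest decimal places: 6.89 → 2 decimal places, 1.2 → 1 decimal place; limit is 1.
Rounded to 1 decimal place: 5.7 kg.

5.7 kg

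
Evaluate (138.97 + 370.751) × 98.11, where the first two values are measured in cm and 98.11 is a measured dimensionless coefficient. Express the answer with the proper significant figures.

5.001 × 10^4 cm

138.97 cm + 370.751 cm = 509.721 cm; the sum is limited to 2 decimal places (5 s.f.).
Carrying full precision, 509.721 × 98.11 = 50008.72731 cm; 98.11 has 4 s.f., so the result keeps min(5, 4) = 4 s.f.
Rounded to 4 significant figures: 5.001 × 10^4 cm.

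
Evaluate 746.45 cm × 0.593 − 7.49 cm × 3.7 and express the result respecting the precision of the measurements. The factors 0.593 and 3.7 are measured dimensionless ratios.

746.45 × 0.593 = 442.64485 → 443 cm (3 s.f., last digit at the 10^0 place).
7.49 × 3.7 = 27.713 → 28 cm (2 s.f., last digit at the 10^0 place).
Difference: 414.93185 cm; keep the coarser place, 10^0.
Result: 4.15 × 10² cm.

4.15 × 10² cm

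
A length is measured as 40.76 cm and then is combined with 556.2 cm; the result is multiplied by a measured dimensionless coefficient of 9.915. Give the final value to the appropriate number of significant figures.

5919 cm

40.76 cm + 556.2 cm = 596.96 cm; the sum is limited to 1 decimal place (4 s.f.).
Carrying full precision, 596.96 × 9.915 = 5918.8584 cm; 9.915 has 4 s.f., so the result keeps min(4, 4) = 4 s.f.
Rounded to 4 significant figures: 5919 cm.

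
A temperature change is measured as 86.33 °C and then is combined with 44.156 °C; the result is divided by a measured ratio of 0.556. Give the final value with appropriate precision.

235 °C

86.33 °C + 44.156 °C = 130.486 °C; the sum is limited to 2 decimal places (5 s.f.).
Carrying full precision, 130.486 ÷ 0.556 = 234.68705036… °C; 0.556 has 3 s.f., so the result keeps min(5, 3) = 3 s.f.
Rounded to 3 significant figures: 235 °C.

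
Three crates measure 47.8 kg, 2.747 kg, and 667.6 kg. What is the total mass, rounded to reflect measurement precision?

718.1 kg

47.8 kg + 2.747 kg + 667.6 kg = 718.147 kg.
Addition/subtraction keeps the fewest decimal places: 47.8 → 1 decimal place, 2.747 → 3 decimal places, 667.6 → 1 decimal place; limit is 1.
Rounded to 1 decimal place: 718.1 kg.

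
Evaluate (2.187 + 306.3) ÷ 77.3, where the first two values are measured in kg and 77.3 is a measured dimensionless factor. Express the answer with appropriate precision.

2.187 kg + 306.3 kg = 308.487 kg; the sum is limited to 1 decimal place (4 s.f.).
Carrying full precision, 308.487 ÷ 77.3 = 3.99077619664… kg; 77.3 has 3 s.f., so the result keeps min(4, 3) = 3 s.f.
Rounded to 3 significant figures: 3.99 kg.

3.99 kg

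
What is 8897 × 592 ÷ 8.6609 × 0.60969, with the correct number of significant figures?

8897 × 592 ÷ 8.6609 × 0.60969 = 370775.769557…
Multiplication/division keeps the fewest significant figures: 8897 → 4 s.f., 592 → 3 s.f., 8.6609 → 5 s.f., 0.60969 → 5 s.f.; limit is 3.
Rounded to 3 significant figures: 3.71 × 10^5.

3.71 × 10^5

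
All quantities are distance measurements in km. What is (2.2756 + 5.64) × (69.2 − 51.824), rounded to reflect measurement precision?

138 km²

2.2756 + 5.64 = 7.9156, limited to 2 d.p. → 3 s.f.; 69.2 − 51.824 = 17.376, limited to 1 d.p. → 3 s.f.
Carrying full precision, 7.9156 × 17.376 = 137.5414656; keep min(3, 3) = 3 s.f.
Rounded to 3 significant figures: 138 km².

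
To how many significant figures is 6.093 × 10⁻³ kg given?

6.093 × 10⁻³: in scientific notation every digit of the coefficient is significant.

4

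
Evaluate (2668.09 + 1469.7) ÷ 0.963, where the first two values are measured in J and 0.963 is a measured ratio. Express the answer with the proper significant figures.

4.30 × 10³ J

2668.09 J + 1469.7 J = 4137.79 J; the sum is limited to 1 decimal place (5 s.f.).
Carrying full precision, 4137.79 ÷ 0.963 = 4296.77050883… J; 0.963 has 3 s.f., so the result keeps min(5, 3) = 3 s.f.
Rounded to 3 significant figures: 4.30 × 10³ J.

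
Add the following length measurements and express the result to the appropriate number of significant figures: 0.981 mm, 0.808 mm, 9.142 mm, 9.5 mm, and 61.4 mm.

0.981 mm + 0.808 mm + 9.142 mm + 9.5 mm + 61.4 mm = 81.831 mm.
Addition/subtraction keeps the fewest decimal places: 0.981 → 3 decimal places, 0.808 → 3 decimal places, 9.142 → 3 decimal places, 9.5 → 1 decimal place, 61.4 → 1 decimal place; limit is 1.
Rounded to 1 decimal place: 81.8 mm.

81.8 mm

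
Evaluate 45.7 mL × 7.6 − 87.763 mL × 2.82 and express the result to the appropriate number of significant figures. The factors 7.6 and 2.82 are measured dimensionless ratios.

1.0 × 10² mL

45.7 × 7.6 = 347.32 → 3.5 × 10² mL (2 s.f., last digit at the 10^1 place).
87.763 × 2.82 = 247.49166 → 247 mL (3 s.f., last digit at the 10^0 place).
Difference: 99.82834 mL; keep the coarser place, 10^1.
Result: 1.0 × 10² mL.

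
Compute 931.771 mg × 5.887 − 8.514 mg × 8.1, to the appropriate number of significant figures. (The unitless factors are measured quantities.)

5416 mg

931.771 × 5.887 = 5485.335877 → 5485 mg (4 s.f., last digit at the 10^0 place).
8.514 × 8.1 = 68.9634 → 69 mg (2 s.f., last digit at the 10^0 place).
Difference: 5416.372477 mg; keep the coarser place, 10^0.
Result: 5416 mg.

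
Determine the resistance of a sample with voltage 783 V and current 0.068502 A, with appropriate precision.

1.14 × 10^4 Ω

resistance = 783 V ÷ 0.068502 A = 11430.3232022… Ω.
783 has 3 significant figures; 0.068502 has 5.
Division/multiplication keeps the fewest: 3 significant figures.
Rounded: 1.14 × 10^4 Ω.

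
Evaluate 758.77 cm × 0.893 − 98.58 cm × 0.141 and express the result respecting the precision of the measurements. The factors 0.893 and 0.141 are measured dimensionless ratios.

664 cm

758.77 × 0.893 = 677.58161 → 678 cm (3 s.f., last digit at the 10^0 place).
98.58 × 0.141 = 13.89978 → 13.9 cm (3 s.f., last digit at the 10^-1 place).
Difference: 663.68183 cm; keep the coarser place, 10^0.
Result: 664 cm.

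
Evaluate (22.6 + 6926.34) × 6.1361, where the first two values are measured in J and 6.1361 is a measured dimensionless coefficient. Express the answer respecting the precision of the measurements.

22.6 J + 6926.34 J = 6948.94 J; the sum is limited to 1 decimal place (5 s.f.).
Carrying full precision, 6948.94 × 6.1361 = 42639.390734 J; 6.1361 has 5 s.f., so the result keeps min(5, 5) = 5 s.f.
Rounded to 5 significant figures: 42639 J.

42639 J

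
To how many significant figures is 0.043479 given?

5

0.043479: leading zeros are not significant.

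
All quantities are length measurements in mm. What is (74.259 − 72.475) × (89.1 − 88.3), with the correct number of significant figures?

1 mm²

74.259 − 72.475 = 1.784, limited to 3 d.p. → 4 s.f.; 89.1 − 88.3 = 0.8, limited to 1 d.p. → 1 s.f.
Carrying full precision, 1.784 × 0.8 = 1.4272; keep min(4, 1) = 1 s.f.
Rounded to 1 significant figure: 1 mm².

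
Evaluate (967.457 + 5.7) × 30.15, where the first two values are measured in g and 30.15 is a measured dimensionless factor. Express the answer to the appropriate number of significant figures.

2.934 × 10⁴ g

967.457 g + 5.7 g = 973.157 g; the sum is limited to 1 decimal place (4 s.f.).
Carrying full precision, 973.157 × 30.15 = 29340.68355 g; 30.15 has 4 s.f., so the result keeps min(4, 4) = 4 s.f.
Rounded to 4 significant figures: 2.934 × 10⁴ g.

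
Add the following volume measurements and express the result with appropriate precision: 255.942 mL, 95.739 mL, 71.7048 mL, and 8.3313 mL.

431.717 mL

255.942 mL + 95.739 mL + 71.7048 mL + 8.3313 mL = 431.7171 mL.
Addition/subtraction keeps the fewest decimal places: 255.942 → 3 decimal places, 95.739 → 3 decimal places, 71.7048 → 4 decimal places, 8.3313 → 4 decimal places; limit is 3.
Rounded to 3 decimal places: 431.717 mL.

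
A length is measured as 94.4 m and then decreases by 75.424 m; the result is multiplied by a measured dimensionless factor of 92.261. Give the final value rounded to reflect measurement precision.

94.4 m − 75.424 m = 18.976 m; the difference is limited to 1 decimal place (3 s.f.).
Carrying full precision, 18.976 × 92.261 = 1750.744736 m; 92.261 has 5 s.f., so the result keeps min(3, 5) = 3 s.f.
Rounded to 3 significant figures: 1.75 × 10^3 m.

1.75 × 10^3 m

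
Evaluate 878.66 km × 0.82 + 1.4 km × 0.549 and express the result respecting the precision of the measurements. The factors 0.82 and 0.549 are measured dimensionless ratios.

878.66 × 0.82 = 720.5012 → 7.2 × 10² km (2 s.f., last digit at the 10^1 place).
1.4 × 0.549 = 0.7686 → 0.77 km (2 s.f., last digit at the 10^-2 place).
Sum: 721.2698 km; keep the coarser place, 10^1.
Result: 7.2 × 10² km.

7.2 × 10² km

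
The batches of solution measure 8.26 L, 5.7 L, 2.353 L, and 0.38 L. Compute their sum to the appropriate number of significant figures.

8.26 L + 5.7 L + 2.353 L + 0.38 L = 16.693 L.
Addition/subtraction keeps the fewest decimal places: 8.26 → 2 decimal places, 5.7 → 1 decimal place, 2.353 → 3 decimal places, 0.38 → 2 decimal places; limit is 1.
Rounded to 1 decimal place: 16.7 L.

16.7 L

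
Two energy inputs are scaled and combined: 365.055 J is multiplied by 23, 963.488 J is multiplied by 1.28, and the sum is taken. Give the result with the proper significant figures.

365.055 × 23 = 8396.265 → 8.4 × 10^3 J (2 s.f., last digit at the 10^2 place).
963.488 × 1.28 = 1233.26464 → 1.23 × 10^3 J (3 s.f., last digit at the 10^1 place).
Sum: 9629.52964 J; keep the coarser place, 10^2.
Result: 9.6 × 10^3 J.

9.6 × 10^3 J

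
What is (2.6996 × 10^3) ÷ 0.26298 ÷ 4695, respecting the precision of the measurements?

(2.6996 × 10^3) ÷ 0.26298 ÷ 4695 = 2.18645781119…
Multiplication/division keeps the fewest significant figures: 2.6996 × 10^3 → 5 s.f., 0.26298 → 5 s.f., 4695 → 4 s.f.; limit is 4.
Rounded to 4 significant figures: 2.186.

2.186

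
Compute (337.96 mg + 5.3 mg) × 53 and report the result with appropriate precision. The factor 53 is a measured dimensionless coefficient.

1.8 × 10⁴ mg

337.96 mg + 5.3 mg = 343.26 mg; the sum is limited to 1 decimal place (4 s.f.).
Carrying full precision, 343.26 × 53 = 18192.78 mg; 53 has 2 s.f., so the result keeps min(4, 2) = 2 s.f.
Rounded to 2 significant figures: 1.8 × 10⁴ mg.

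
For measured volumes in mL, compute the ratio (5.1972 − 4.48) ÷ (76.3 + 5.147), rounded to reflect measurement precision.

0.0088

5.1972 − 4.48 = 0.7172, limited to 2 d.p. → 2 s.f.; 76.3 + 5.147 = 81.447, limited to 1 d.p. → 3 s.f.
Carrying full precision, 0.7172 ÷ 81.447 = 0.00880572642332…; keep min(2, 3) = 2 s.f.
Rounded to 2 significant figures: 0.0088.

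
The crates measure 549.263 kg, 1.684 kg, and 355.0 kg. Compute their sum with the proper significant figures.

905.9 kg

549.263 kg + 1.684 kg + 355.0 kg = 905.947 kg.
Addition/subtraction keeps the fewest decimal places: 549.263 → 3 decimal places, 1.684 → 3 decimal places, 355.0 → 1 decimal place; limit is 1.
Rounded to 1 decimal place: 905.9 kg.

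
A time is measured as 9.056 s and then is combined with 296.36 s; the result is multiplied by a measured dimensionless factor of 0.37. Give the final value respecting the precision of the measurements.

1.1 × 10² s

9.056 s + 296.36 s = 305.416 s; the sum is limited to 2 decimal places (5 s.f.).
Carrying full precision, 305.416 × 0.37 = 113.00392 s; 0.37 has 2 s.f., so the result keeps min(5, 2) = 2 s.f.
Rounded to 2 significant figures: 1.1 × 10² s.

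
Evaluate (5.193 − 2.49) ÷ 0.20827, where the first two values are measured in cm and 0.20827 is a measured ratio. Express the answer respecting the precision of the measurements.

5.193 cm − 2.49 cm = 2.703 cm; the difference is limited to 2 decimal places (3 s.f.).
Carrying full precision, 2.703 ÷ 0.20827 = 12.978345417… cm; 0.20827 has 5 s.f., so the result keeps min(3, 5) = 3 s.f.
Rounded to 3 significant figures: 13.0 cm.

13.0 cm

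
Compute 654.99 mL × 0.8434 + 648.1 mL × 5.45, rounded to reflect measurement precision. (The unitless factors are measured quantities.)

654.99 × 0.8434 = 552.418566 → 552.4 mL (4 s.f., last digit at the 10^-1 place).
648.1 × 5.45 = 3532.145 → 3.53 × 10³ mL (3 s.f., last digit at the 10^1 place).
Sum: 4084.563566 mL; keep the coarser place, 10^1.
Result: 4.08 × 10³ mL.

4.08 × 10³ mL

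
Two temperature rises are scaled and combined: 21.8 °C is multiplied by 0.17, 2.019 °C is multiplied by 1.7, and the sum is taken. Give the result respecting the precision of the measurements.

7.1 °C

21.8 × 0.17 = 3.706 → 3.7 °C (2 s.f., last digit at the 10^-1 place).
2.019 × 1.7 = 3.4323 → 3.4 °C (2 s.f., last digit at the 10^-1 place).
Sum: 7.1383 °C; keep the coarser place, 10^-1.
Result: 7.1 °C.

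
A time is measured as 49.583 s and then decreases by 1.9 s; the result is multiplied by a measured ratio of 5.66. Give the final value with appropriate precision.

49.583 s − 1.9 s = 47.683 s; the difference is limited to 1 decimal place (3 s.f.).
Carrying full precision, 47.683 × 5.66 = 269.88578 s; 5.66 has 3 s.f., so the result keeps min(3, 3) = 3 s.f.
Rounded to 3 significant figures: 270. s.

270. s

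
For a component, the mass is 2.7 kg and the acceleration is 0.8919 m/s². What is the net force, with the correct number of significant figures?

net force = 2.7 kg × 0.8919 m/s² = 2.40813 N.
2.7 has 2 significant figures; 0.8919 has 4.
Division/multiplication keeps the fewest: 2 significant figures.
Rounded: 2.4 N.

2.4 N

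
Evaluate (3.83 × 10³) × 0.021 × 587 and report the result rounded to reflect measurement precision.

4.7 × 10⁴

(3.83 × 10³) × 0.021 × 587 = 47212.41
Multiplication/division keeps the fewest significant figures: 3.83 × 10³ → 3 s.f., 0.021 → 2 s.f., 587 → 3 s.f.; limit is 2.
Rounded to 2 significant figures: 4.7 × 10⁴.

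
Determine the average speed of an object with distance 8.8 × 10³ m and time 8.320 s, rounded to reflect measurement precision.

average speed = 8.8 × 10³ m ÷ 8.320 s = 1057.69230769… m/s.
8.8 × 10³ has 2 significant figures; 8.320 has 4.
Division/multiplication keeps the fewest: 2 significant figures.
Rounded: 1.1 × 10³ m/s.

1.1 × 10³ m/s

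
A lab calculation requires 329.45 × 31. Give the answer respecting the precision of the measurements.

329.45 × 31 = 10212.95
Multiplication/division keeps the fewest significant figures: 329.45 → 5 s.f., 31 → 2 s.f.; limit is 2.
Rounded to 2 significant figures: 1.0 × 10⁴.

1.0 × 10⁴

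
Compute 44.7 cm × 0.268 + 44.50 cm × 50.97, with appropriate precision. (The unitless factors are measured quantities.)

44.7 × 0.268 = 11.9796 → 12.0 cm (3 s.f., last digit at the 10^-1 place).
44.50 × 50.97 = 2268.165 → 2268 cm (4 s.f., last digit at the 10^0 place).
Sum: 2280.1446 cm; keep the coarser place, 10^0.
Result: 2280. cm.

2280. cm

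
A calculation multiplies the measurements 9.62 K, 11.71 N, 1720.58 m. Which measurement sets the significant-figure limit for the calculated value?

9.62 K

9.62 K → 3 s.f.; 11.71 N → 4 s.f.; 1720.58 m → 6 s.f.
The fewest is 3 significant figures, from 9.62 K.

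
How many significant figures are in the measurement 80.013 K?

5

80.013: zeros between nonzero digits are significant.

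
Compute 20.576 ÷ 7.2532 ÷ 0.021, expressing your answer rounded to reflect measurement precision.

20.576 ÷ 7.2532 ÷ 0.021 = 135.086516821…
Multiplication/division keeps the fewest significant figures: 20.576 → 5 s.f., 7.2532 → 5 s.f., 0.021 → 2 s.f.; limit is 2.
Rounded to 2 significant figures: 1.4 × 10².

1.4 × 10²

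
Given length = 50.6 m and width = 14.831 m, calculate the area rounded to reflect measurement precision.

7.50 × 10² m²

area = 50.6 m × 14.831 m = 750.4486 m².
50.6 has 3 significant figures; 14.831 has 5.
Division/multiplication keeps the fewest: 3 significant figures.
Rounded: 7.50 × 10² m².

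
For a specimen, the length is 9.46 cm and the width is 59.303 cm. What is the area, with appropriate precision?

area = 9.46 cm × 59.303 cm = 561.00638 cm².
9.46 has 3 significant figures; 59.303 has 5.
Division/multiplication keeps the fewest: 3 significant figures.
Rounded: 561 cm².

561 cm²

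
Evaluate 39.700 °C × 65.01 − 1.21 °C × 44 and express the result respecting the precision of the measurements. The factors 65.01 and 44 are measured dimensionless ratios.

39.700 × 65.01 = 2580.897 → 2581 °C (4 s.f., last digit at the 10^0 place).
1.21 × 44 = 53.24 → 53 °C (2 s.f., last digit at the 10^0 place).
Difference: 2527.657 °C; keep the coarser place, 10^0.
Result: 2528 °C.

2528 °C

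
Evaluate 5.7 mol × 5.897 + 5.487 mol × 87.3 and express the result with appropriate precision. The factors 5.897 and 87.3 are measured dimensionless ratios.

5.7 × 5.897 = 33.6129 → 34 mol (2 s.f., last digit at the 10^0 place).
5.487 × 87.3 = 479.0151 → 479 mol (3 s.f., last digit at the 10^0 place).
Sum: 512.628 mol; keep the coarser place, 10^0.
Result: 513 mol.

513 mol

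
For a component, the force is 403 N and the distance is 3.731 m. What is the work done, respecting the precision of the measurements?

1.50 × 10³ J

work done = 403 N × 3.731 m = 1503.593 J.
403 has 3 significant figures; 3.731 has 4.
Division/multiplication keeps the fewest: 3 significant figures.
Rounded: 1.50 × 10³ J.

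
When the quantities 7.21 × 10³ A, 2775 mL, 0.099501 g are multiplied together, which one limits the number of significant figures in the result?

7.21 × 10³ A → 3 s.f.; 2775 mL → 4 s.f.; 0.099501 g → 5 s.f.
The fewest is 3 significant figures, from 7.21 × 10³ A.

7.21 × 10³ A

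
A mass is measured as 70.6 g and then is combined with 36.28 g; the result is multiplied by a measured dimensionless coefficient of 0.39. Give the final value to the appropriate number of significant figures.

42 g

70.6 g + 36.28 g = 106.88 g; the sum is limited to 1 decimal place (4 s.f.).
Carrying full precision, 106.88 × 0.39 = 41.6832 g; 0.39 has 2 s.f., so the result keeps min(4, 2) = 2 s.f.
Rounded to 2 significant figures: 42 g.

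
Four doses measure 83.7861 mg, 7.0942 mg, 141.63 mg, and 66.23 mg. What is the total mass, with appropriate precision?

2.9874 × 10² mg

83.7861 mg + 7.0942 mg + 141.63 mg + 66.23 mg = 298.7403 mg.
Addition/subtraction keeps the fewest decimal places: 83.7861 → 4 decimal places, 7.0942 → 4 decimal places, 141.63 → 2 decimal places, 66.23 → 2 decimal places; limit is 2.
Rounded to 2 decimal places: 2.9874 × 10² mg.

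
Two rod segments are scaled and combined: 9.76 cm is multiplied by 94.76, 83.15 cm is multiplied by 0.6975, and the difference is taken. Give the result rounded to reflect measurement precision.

9.76 × 94.76 = 924.8576 → 925 cm (3 s.f., last digit at the 10^0 place).
83.15 × 0.6975 = 57.997125 → 58.00 cm (4 s.f., last digit at the 10^-2 place).
Difference: 866.860475 cm; keep the coarser place, 10^0.
Result: 867 cm.

867 cm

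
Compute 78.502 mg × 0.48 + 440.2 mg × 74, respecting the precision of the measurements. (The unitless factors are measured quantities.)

78.502 × 0.48 = 37.68096 → 38 mg (2 s.f., last digit at the 10^0 place).
440.2 × 74 = 32574.8 → 3.3 × 10⁴ mg (2 s.f., last digit at the 10^3 place).
Sum: 32612.48096 mg; keep the coarser place, 10^3.
Result: 3.3 × 10⁴ mg.

3.3 × 10⁴ mg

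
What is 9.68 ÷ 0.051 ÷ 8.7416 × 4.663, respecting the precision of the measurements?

9.68 ÷ 0.051 ÷ 8.7416 × 4.663 = 101.24641785…
Multiplication/division keeps the fewest significant figures: 9.68 → 3 s.f., 0.051 → 2 s.f., 8.7416 → 5 s.f., 4.663 → 4 s.f.; limit is 2.
Rounded to 2 significant figures: 1.0 × 10².

1.0 × 10²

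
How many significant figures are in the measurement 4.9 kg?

4.9: every digit is nonzero and significant.

2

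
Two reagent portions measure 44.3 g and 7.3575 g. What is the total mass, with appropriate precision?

44.3 g + 7.3575 g = 51.6575 g.
Addition/subtraction keeps the fewest decimal places: 44.3 → 1 decimal place, 7.3575 → 4 decimal places; limit is 1.
Rounded to 1 decimal place: 51.7 g.

51.7 g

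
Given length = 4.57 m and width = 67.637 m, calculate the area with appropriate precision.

area = 4.57 m × 67.637 m = 309.10109 m².
4.57 has 3 significant figures; 67.637 has 5.
Division/multiplication keeps the fewest: 3 significant figures.
Rounded: 309 m².

309 m²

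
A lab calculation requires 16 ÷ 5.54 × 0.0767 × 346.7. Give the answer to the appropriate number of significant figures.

16 ÷ 5.54 × 0.0767 × 346.7 = 76.7996823105…
Multiplication/division keeps the fewest significant figures: 16 → 2 s.f., 5.54 → 3 s.f., 0.0767 → 3 s.f., 346.7 → 4 s.f.; limit is 2.
Rounded to 2 significant figures: 77.

77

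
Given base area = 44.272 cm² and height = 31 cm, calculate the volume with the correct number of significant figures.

1.4 × 10^3 cm³

volume = 44.272 cm² × 31 cm = 1372.432 cm³.
44.272 has 5 significant figures; 31 has 2.
Division/multiplication keeps the fewest: 2 significant figures.
Rounded: 1.4 × 10^3 cm³.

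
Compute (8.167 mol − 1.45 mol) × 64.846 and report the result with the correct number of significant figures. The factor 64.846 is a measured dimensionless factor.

8.167 mol − 1.45 mol = 6.717 mol; the difference is limited to 2 decimal places (3 s.f.).
Carrying full precision, 6.717 × 64.846 = 435.570582 mol; 64.846 has 5 s.f., so the result keeps min(3, 5) = 3 s.f.
Rounded to 3 significant figures: 436 mol.

436 mol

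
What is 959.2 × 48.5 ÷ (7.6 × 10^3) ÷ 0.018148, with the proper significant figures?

3.4 × 10^2

959.2 × 48.5 ÷ (7.6 × 10^3) ÷ 0.018148 = 337.293945686…
Multiplication/division keeps the fewest significant figures: 959.2 → 4 s.f., 48.5 → 3 s.f., 7.6 × 10^3 → 2 s.f., 0.018148 → 5 s.f.; limit is 2.
Rounded to 2 significant figures: 3.4 × 10^2.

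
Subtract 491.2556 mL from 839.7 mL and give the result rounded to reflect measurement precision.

839.7 mL − 491.2556 mL = 348.4444 mL.
Addition/subtraction keeps the fewest decimal places: 839.7 → 1 decimal place, 491.2556 → 4 decimal places; limit is 1.
Rounded to 1 decimal place: 348.4 mL.

348.4 mL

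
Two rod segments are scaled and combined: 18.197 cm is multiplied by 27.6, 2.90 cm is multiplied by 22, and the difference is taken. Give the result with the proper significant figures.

438 cm

18.197 × 27.6 = 502.2372 → 502 cm (3 s.f., last digit at the 10^0 place).
2.90 × 22 = 63.8 → 64 cm (2 s.f., last digit at the 10^0 place).
Difference: 438.4372 cm; keep the coarser place, 10^0.
Result: 438 cm.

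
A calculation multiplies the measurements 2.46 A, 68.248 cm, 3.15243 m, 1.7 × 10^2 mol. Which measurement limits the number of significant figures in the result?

1.7 × 10^2 mol

2.46 A → 3 s.f.; 68.248 cm → 5 s.f.; 3.15243 m → 6 s.f.; 1.7 × 10^2 mol → 2 s.f.
The fewest is 2 significant figures, from 1.7 × 10^2 mol.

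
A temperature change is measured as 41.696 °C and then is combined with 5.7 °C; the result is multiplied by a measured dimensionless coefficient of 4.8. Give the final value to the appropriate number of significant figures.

2.3 × 10^2 °C

41.696 °C + 5.7 °C = 47.396 °C; the sum is limited to 1 decimal place (3 s.f.).
Carrying full precision, 47.396 × 4.8 = 227.5008 °C; 4.8 has 2 s.f., so the result keeps min(3, 2) = 2 s.f.
Rounded to 2 significant figures: 2.3 × 10^2 °C.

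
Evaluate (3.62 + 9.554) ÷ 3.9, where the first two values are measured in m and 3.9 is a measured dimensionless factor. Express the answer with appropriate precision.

3.4 m

3.62 m + 9.554 m = 13.174 m; the sum is limited to 2 decimal places (4 s.f.).
Carrying full precision, 13.174 ÷ 3.9 = 3.37794871795… m; 3.9 has 2 s.f., so the result keeps min(4, 2) = 2 s.f.
Rounded to 2 significant figures: 3.4 m.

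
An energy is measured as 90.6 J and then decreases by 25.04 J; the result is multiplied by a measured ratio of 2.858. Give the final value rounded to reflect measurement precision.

1.87 × 10^2 J

90.6 J − 25.04 J = 65.56 J; the difference is limited to 1 decimal place (3 s.f.).
Carrying full precision, 65.56 × 2.858 = 187.37048 J; 2.858 has 4 s.f., so the result keeps min(3, 4) = 3 s.f.
Rounded to 3 significant figures: 1.87 × 10^2 J.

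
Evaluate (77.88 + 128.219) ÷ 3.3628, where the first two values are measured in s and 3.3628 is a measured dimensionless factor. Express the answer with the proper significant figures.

61.288 s

77.88 s + 128.219 s = 206.099 s; the sum is limited to 2 decimal places (5 s.f.).
Carrying full precision, 206.099 ÷ 3.3628 = 61.2879148329… s; 3.3628 has 5 s.f., so the result keeps min(5, 5) = 5 s.f.
Rounded to 5 significant figures: 61.288 s.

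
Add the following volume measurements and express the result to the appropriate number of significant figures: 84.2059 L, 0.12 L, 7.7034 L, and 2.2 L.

94.2 L

84.2059 L + 0.12 L + 7.7034 L + 2.2 L = 94.2293 L.
Addition/subtraction keeps the fewest decimal places: 84.2059 → 4 decimal places, 0.12 → 2 decimal places, 7.7034 → 4 decimal places, 2.2 → 1 decimal place; limit is 1.
Rounded to 1 decimal place: 94.2 L.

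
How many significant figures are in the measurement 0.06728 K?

0.06728: leading zeros are not significant.

4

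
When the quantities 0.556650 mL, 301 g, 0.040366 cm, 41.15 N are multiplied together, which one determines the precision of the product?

0.556650 mL → 6 s.f.; 301 g → 3 s.f.; 0.040366 cm → 5 s.f.; 41.15 N → 4 s.f.
The fewest is 3 significant figures, from 301 g.

301 g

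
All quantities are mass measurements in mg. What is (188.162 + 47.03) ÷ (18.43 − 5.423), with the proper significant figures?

188.162 + 47.03 = 235.192, limited to 2 d.p. → 5 s.f.; 18.43 − 5.423 = 13.007, limited to 2 d.p. → 4 s.f.
Carrying full precision, 235.192 ÷ 13.007 = 18.0819558699…; keep min(5, 4) = 4 s.f.
Rounded to 4 significant figures: 18.08.

18.08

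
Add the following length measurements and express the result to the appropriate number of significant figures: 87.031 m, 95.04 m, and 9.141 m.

87.031 m + 95.04 m + 9.141 m = 191.212 m.
Addition/subtraction keeps the fewest decimal places: 87.031 → 3 decimal places, 95.04 → 2 decimal places, 9.141 → 3 decimal places; limit is 2.
Rounded to 2 decimal places: 191.21 m.

191.21 m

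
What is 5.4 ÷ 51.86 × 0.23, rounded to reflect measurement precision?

5.4 ÷ 51.86 × 0.23 = 0.0239490937138…
Multiplication/division keeps the fewest significant figures: 5.4 → 2 s.f., 51.86 → 4 s.f., 0.23 → 2 s.f.; limit is 2.
Rounded to 2 significant figures: 0.024.

0.024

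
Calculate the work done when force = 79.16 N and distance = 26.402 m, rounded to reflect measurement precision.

2.090 × 10³ J

work done = 79.16 N × 26.402 m = 2089.98232 J.
79.16 has 4 significant figures; 26.402 has 5.
Division/multiplication keeps the fewest: 4 significant figures.
Rounded: 2.090 × 10³ J.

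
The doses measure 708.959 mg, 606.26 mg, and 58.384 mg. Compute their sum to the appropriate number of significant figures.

1373.60 mg

708.959 mg + 606.26 mg + 58.384 mg = 1373.603 mg.
Addition/subtraction keeps the fewest decimal places: 708.959 → 3 decimal places, 606.26 → 2 decimal places, 58.384 → 3 decimal places; limit is 2.
Rounded to 2 decimal places: 1373.60 mg.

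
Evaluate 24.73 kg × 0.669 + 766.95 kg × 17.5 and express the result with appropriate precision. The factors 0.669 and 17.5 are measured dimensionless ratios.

24.73 × 0.669 = 16.54437 → 16.5 kg (3 s.f., last digit at the 10^-1 place).
766.95 × 17.5 = 13421.625 → 1.34 × 10⁴ kg (3 s.f., last digit at the 10^2 place).
Sum: 13438.16937 kg; keep the coarser place, 10^2.
Result: 1.34 × 10⁴ kg.

1.34 × 10⁴ kg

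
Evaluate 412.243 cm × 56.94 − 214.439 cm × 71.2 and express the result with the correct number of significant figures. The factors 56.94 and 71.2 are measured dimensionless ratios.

412.243 × 56.94 = 23473.11642 → 2.347 × 10⁴ cm (4 s.f., last digit at the 10^1 place).
214.439 × 71.2 = 15268.0568 → 1.53 × 10⁴ cm (3 s.f., last digit at the 10^2 place).
Difference: 8205.05962 cm; keep the coarser place, 10^2.
Result: 8.2 × 10³ cm.

8.2 × 10³ cm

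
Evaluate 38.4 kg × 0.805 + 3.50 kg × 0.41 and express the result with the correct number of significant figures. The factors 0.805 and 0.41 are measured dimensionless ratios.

32.3 kg

38.4 × 0.805 = 30.912 → 30.9 kg (3 s.f., last digit at the 10^-1 place).
3.50 × 0.41 = 1.435 → 1.4 kg (2 s.f., last digit at the 10^-1 place).
Sum: 32.347 kg; keep the coarser place, 10^-1.
Result: 32.3 kg.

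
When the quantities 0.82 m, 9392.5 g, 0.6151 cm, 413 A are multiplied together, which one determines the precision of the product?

0.82 m → 2 s.f.; 9392.5 g → 5 s.f.; 0.6151 cm → 4 s.f.; 413 A → 3 s.f.
The fewest is 2 significant figures, from 0.82 m.

0.82 m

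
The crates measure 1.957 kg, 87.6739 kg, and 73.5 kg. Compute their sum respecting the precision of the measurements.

163.1 kg

1.957 kg + 87.6739 kg + 73.5 kg = 163.1309 kg.
Addition/subtraction keeps the fewest decimal places: 1.957 → 3 decimal places, 87.6739 → 4 decimal places, 73.5 → 1 decimal place; limit is 1.
Rounded to 1 decimal place: 163.1 kg.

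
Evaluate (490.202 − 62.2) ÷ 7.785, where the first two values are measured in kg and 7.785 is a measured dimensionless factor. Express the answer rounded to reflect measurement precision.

54.98 kg

490.202 kg − 62.2 kg = 428.002 kg; the difference is limited to 1 decimal place (4 s.f.).
Carrying full precision, 428.002 ÷ 7.785 = 54.9777777778… kg; 7.785 has 4 s.f., so the result keeps min(4, 4) = 4 s.f.
Rounded to 4 significant figures: 54.98 kg.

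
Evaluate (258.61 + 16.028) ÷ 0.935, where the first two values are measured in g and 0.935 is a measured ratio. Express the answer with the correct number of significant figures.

294 g

258.61 g + 16.028 g = 274.638 g; the sum is limited to 2 decimal places (5 s.f.).
Carrying full precision, 274.638 ÷ 0.935 = 293.730481283… g; 0.935 has 3 s.f., so the result keeps min(5, 3) = 3 s.f.
Rounded to 3 significant figures: 294 g.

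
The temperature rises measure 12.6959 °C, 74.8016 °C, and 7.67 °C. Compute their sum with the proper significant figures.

95.17 °C

12.6959 °C + 74.8016 °C + 7.67 °C = 95.1675 °C.
Addition/subtraction keeps the fewest decimal places: 12.6959 → 4 decimal places, 74.8016 → 4 decimal places, 7.67 → 2 decimal places; limit is 2.
Rounded to 2 decimal places: 95.17 °C.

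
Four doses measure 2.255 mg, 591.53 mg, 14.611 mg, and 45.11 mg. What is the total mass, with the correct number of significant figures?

653.51 mg

2.255 mg + 591.53 mg + 14.611 mg + 45.11 mg = 653.506 mg.
Addition/subtraction keeps the fewest decimal places: 2.255 → 3 decimal places, 591.53 → 2 decimal places, 14.611 → 3 decimal places, 45.11 → 2 decimal places; limit is 2.
Rounded to 2 decimal places: 653.51 mg.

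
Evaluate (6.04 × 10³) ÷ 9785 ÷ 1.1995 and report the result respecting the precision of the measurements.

0.515

(6.04 × 10³) ÷ 9785 ÷ 1.1995 = 0.514607197727…
Multiplication/division keeps the fewest significant figures: 6.04 × 10³ → 3 s.f., 9785 → 4 s.f., 1.1995 → 5 s.f.; limit is 3.
Rounded to 3 significant figures: 0.515.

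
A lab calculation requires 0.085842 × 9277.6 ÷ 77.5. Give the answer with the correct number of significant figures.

10.3

0.085842 × 9277.6 ÷ 77.5 = 10.2762288929…
Multiplication/division keeps the fewest significant figures: 0.085842 → 5 s.f., 9277.6 → 5 s.f., 77.5 → 3 s.f.; limit is 3.
Rounded to 3 significant figures: 10.3.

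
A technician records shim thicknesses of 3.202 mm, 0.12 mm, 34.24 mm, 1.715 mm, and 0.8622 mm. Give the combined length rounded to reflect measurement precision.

40.14 mm

3.202 mm + 0.12 mm + 34.24 mm + 1.715 mm + 0.8622 mm = 40.1392 mm.
Addition/subtraction keeps the fewest decimal places: 3.202 → 3 decimal places, 0.12 → 2 decimal places, 34.24 → 2 decimal places, 1.715 → 3 decimal places, 0.8622 → 4 decimal places; limit is 2.
Rounded to 2 decimal places: 40.14 mm.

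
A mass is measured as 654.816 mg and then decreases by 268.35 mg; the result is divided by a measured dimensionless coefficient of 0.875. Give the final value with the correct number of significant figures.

442 mg

654.816 mg − 268.35 mg = 386.466 mg; the difference is limited to 2 decimal places (5 s.f.).
Carrying full precision, 386.466 ÷ 0.875 = 441.675428571… mg; 0.875 has 3 s.f., so the result keeps min(5, 3) = 3 s.f.
Rounded to 3 significant figures: 442 mg.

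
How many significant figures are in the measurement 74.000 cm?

5

74.000: trailing zeros after a decimal point are significant.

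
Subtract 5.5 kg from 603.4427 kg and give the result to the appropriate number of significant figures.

597.9 kg

603.4427 kg − 5.5 kg = 597.9427 kg.
Addition/subtraction keeps the fewest decimal places: 603.4427 → 4 decimal places, 5.5 → 1 decimal place; limit is 1.
Rounded to 1 decimal place: 597.9 kg.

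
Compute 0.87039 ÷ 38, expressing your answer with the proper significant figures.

0.023

0.87039 ÷ 38 = 0.022905
Multiplication/division keeps the fewest significant figures: 0.87039 → 5 s.f., 38 → 2 s.f.; limit is 2.
Rounded to 2 significant figures: 0.023.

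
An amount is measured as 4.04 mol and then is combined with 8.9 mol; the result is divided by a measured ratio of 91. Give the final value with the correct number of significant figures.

4.04 mol + 8.9 mol = 12.94 mol; the sum is limited to 1 decimal place (3 s.f.).
Carrying full precision, 12.94 ÷ 91 = 0.142197802198… mol; 91 has 2 s.f., so the result keeps min(3, 2) = 2 s.f.
Rounded to 2 significant figures: 0.14 mol.

0.14 mol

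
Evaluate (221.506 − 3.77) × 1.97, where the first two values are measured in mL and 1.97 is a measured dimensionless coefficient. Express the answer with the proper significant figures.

429 mL

221.506 mL − 3.77 mL = 217.736 mL; the difference is limited to 2 decimal places (5 s.f.).
Carrying full precision, 217.736 × 1.97 = 428.93992 mL; 1.97 has 3 s.f., so the result keeps min(5, 3) = 3 s.f.
Rounded to 3 significant figures: 429 mL.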